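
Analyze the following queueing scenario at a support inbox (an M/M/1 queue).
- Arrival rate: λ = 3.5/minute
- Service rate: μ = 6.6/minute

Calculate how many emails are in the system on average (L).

ρ = λ/μ = 3.5/6.6 = 0.5303
For M/M/1: L = λ/(μ-λ)
L = 3.5/(6.6-3.5) = 3.5/3.10
L = 1.1290 emails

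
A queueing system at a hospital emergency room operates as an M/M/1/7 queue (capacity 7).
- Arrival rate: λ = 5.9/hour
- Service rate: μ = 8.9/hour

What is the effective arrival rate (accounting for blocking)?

ρ = λ/μ = 5.9/8.9 = 0.66292
P₀ = (1-ρ)/(1-ρ^(K+1)) = (1-0.66292)/(1-0.66292^8) = 0.33708/0.96270 = 0.3501
P_K = P₀×ρ^K = 0.3501 × 0.66292^7 = 0.3501 × 0.05626 = 0.01970
λ_eff = λ(1-P_K) = 5.9 × (1 - 0.01970) = 5.9 × 0.9803 = 5.7838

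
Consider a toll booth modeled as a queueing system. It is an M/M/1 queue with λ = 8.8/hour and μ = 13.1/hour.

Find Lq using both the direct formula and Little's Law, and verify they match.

Method 1 (direct): Lq = λ²/(μ(μ-λ)) = 77.44/(13.1 × 4.30) = 1.3748

Method 2 (Little's Law):
W = 1/(μ-λ) = 1/4.30 = 0.232558
Wq = W - 1/μ = 0.232558 - 0.0763359 = 0.156222
Lq = λWq = 8.8 × 0.156222 = 1.3748 ✔ (matches Method 1)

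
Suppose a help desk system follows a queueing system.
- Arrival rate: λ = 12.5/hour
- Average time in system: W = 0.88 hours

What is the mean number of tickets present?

Little's Law: L = λW
L = 12.5 × 0.88 = 11.0000 tickets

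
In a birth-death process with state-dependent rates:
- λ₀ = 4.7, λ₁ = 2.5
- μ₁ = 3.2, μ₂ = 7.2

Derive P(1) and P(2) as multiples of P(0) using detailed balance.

Balance equations:
State 0: λ₀P₀ = μ₁P₁ → P₁ = (λ₀/μ₁)P₀ = (4.7/3.2)P₀ = 1.4688P₀
State 1: P₂ = (λ₀λ₁)/(μ₁μ₂)P₀ = (4.7×2.5)/(3.2×7.2)P₀ = 0.5100P₀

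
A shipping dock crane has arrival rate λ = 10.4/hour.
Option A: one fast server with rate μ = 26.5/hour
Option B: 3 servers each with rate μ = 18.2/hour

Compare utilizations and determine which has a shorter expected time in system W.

Option A: single server μ = 26.5 (M/M/1)
  ρ_A = 10.4/26.5 = 0.3925
  W_A = 1/(μ-λ) = 1/(26.5-10.4) = 1/16.10 = 0.06211

Option B: 3 servers μ = 18.2 (M/M/3)
  ρ_B = λ/(cμ) = 10.4/(3×18.2) = 0.1905
  Offered load a = λ/μ = cρ = 10.4/18.2 = 0.5714
  P₀ = [ Σₙ₌₀^2 aⁿ/n! + a^3/(3!(1-ρ)) ]⁻¹
  Σ = a^0/0! + a^1/1! + a^2/2! = 1.0000 + 0.5714 + 0.1633 = 1.7347
  a^3/(3!(1-ρ)) = 0.1866/(6 × 0.8095) = 0.03842
  P₀ = 1/(1.7347 + 0.03842) = 0.5640
  Lq = P₀·a^3·ρ / (3!(1-ρ)²) = 0.56398 × 0.18659 × 0.19048 / (6 × 0.65533) = 0.005098
  Wq_B = Lq/λ = 0.005098/10.4 = 0.0004902
  W_B = Wq_B + 1/μ = 0.0004902 + 0.05495 = 0.05544

Since W_B = 0.05544 < W_A = 0.06211, Option B (multiple servers) has the shorter time in system.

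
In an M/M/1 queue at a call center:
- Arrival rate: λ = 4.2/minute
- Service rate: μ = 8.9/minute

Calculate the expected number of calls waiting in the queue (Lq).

ρ = λ/μ = 4.2/8.9 = 0.4719
For M/M/1: Lq = λ²/(μ(μ-λ))
Lq = 17.64/(8.9 × 4.70)
Lq = 0.4217 calls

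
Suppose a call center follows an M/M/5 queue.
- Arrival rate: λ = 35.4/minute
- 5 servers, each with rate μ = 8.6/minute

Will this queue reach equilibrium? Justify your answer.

Stability requires ρ = λ/(cμ) < 1
ρ = 35.4/(5 × 8.6) = 35.4/43.00 = 0.8233
Since 0.8233 < 1, the system is STABLE.
The servers are busy 82.33% of the time.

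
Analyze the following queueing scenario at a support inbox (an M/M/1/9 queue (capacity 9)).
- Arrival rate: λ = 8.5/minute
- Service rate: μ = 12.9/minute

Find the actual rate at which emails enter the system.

ρ = λ/μ = 8.5/12.9 = 0.65891
P₀ = (1-ρ)/(1-ρ^(K+1)) = (1-0.65891)/(1-0.65891^10) = 0.3411/0.9846 = 0.3464
P_K = P₀×ρ^K = 0.34643 × 0.65891^9 = 0.34643 × 0.023412 = 0.008111
λ_eff = λ(1-P_K) = 8.5 × (1 - 0.008111) = 8.5 × 0.99189 = 8.4311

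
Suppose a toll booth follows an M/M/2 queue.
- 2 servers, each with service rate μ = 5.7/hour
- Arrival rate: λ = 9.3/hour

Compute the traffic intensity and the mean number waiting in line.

Traffic intensity: ρ = λ/(cμ) = 9.3/(2×5.7) = 0.8158
Since ρ = 0.8158 < 1, system is stable.
Offered load a = λ/μ = cρ = 9.3/5.7 = 1.6316
P₀ = [ Σₙ₌₀^1 aⁿ/n! + a^2/(2!(1-ρ)) ]⁻¹
Σ = a^0/0! + a^1/1! = 1.0000 + 1.6316 = 2.6316
a^2/(2!(1-ρ)) = 2.662050/(2 × 0.1842105) = 7.2256
P₀ = 1/(2.6316 + 7.2256) = 0.1014
Lq = P₀·a^2·ρ / (2!(1-ρ)²) = 0.101449 × 2.66205 × 0.815789 / (2 × 0.0339335) = 3.2463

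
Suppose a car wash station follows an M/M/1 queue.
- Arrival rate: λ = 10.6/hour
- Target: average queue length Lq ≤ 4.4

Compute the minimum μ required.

For M/M/1: Lq = λ²/(μ(μ-λ))
Need Lq ≤ 4.4, i.e. μ(μ-λ) ≥ λ²/4.4
μ² - 10.6μ - 112.36/4.4 ≥ 0  →  μ² - 10.6μ - 25.536364 ≥ 0
Quadratic formula (positive root): μ = [λ + √(λ² + 4×25.536364)]/2
Discriminant: 112.36 + 4×25.536364 = 214.5055, √214.5055 = 14.6460
μ ≥ (10.6 + 14.6460)/2 = 12.6230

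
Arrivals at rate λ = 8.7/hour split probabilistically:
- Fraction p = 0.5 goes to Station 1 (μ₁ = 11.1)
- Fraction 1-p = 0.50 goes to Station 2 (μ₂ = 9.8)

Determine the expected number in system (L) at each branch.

Effective rates: λ₁ = 8.7×0.5 = 4.35, λ₂ = 8.7×0.50 = 4.35
Station 1: ρ₁ = 4.35/11.1 = 0.39189, L₁ = ρ₁/(1-ρ₁) = 0.39189/(1-0.39189) = 0.6444
Station 2: ρ₂ = 4.35/9.8 = 0.4439, L₂ = ρ₂/(1-ρ₂) = 0.4439/(1-0.4439) = 0.7982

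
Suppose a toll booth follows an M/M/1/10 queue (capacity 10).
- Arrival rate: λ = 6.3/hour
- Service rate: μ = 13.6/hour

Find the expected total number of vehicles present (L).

ρ = λ/μ = 6.3/13.6 = 0.46324
P₀ = (1-ρ)/(1-ρ^(K+1)) = (1-0.46324)/(1-0.46324^11) = 0.5368/0.9998 = 0.5369
P_K = P₀×ρ^K = 0.5369 × 0.46324^10 = 0.5369 × 0.0004551 = 0.0002443
L = ρ[1 - (K+1)ρ^K + Kρ^(K+1)] / [(1-ρ)(1-ρ^(K+1))]
L = 0.46324 × (1 - 11×0.0004551 + 10×0.0002108) / ((1 - 0.46324) × (1 - 0.0002108)) = 0.8607 vehicles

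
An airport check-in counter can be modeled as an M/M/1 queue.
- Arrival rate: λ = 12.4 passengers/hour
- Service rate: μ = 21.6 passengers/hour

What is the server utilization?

Server utilization: ρ = λ/μ
ρ = 12.4/21.6 = 0.5741
The server is busy 57.41% of the time.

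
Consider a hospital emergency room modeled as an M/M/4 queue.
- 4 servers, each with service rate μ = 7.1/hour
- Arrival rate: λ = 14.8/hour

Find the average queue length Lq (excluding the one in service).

Traffic intensity: ρ = λ/(cμ) = 14.8/(4×7.1) = 0.5211
Since ρ = 0.5211 < 1, system is stable.
Offered load a = λ/μ = cρ = 14.8/7.1 = 2.0845
P₀ = [ Σₙ₌₀^3 aⁿ/n! + a^4/(4!(1-ρ)) ]⁻¹
Σ = a^0/0! + a^1/1! + a^2/2! + a^3/3! = 1.0000 + 2.0845 + 2.1726 + 1.5096 = 6.7667
a^4/(4!(1-ρ)) = 18.8805/(24 × 0.47887) = 1.6428
P₀ = 1/(6.7667 + 1.6428) = 0.1189
Lq = P₀·a^4·ρ / (4!(1-ρ)²) = 0.1189 × 18.8805 × 0.5211 / (24 × 0.2293) = 0.2126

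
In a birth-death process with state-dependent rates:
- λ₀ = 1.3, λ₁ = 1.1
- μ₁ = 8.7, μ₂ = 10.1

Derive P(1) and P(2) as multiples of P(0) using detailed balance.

Balance equations:
State 0: λ₀P₀ = μ₁P₁ → P₁ = (λ₀/μ₁)P₀ = (1.3/8.7)P₀ = 0.1494P₀
State 1: P₂ = (λ₀λ₁)/(μ₁μ₂)P₀ = (1.3×1.1)/(8.7×10.1)P₀ = 0.01627P₀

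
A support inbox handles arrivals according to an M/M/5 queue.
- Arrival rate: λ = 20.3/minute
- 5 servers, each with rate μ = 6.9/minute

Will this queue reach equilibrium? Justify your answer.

Stability requires ρ = λ/(cμ) < 1
ρ = 20.3/(5 × 6.9) = 20.3/34.50 = 0.5884
Since 0.5884 < 1, the system is STABLE.
The servers are busy 58.84% of the time.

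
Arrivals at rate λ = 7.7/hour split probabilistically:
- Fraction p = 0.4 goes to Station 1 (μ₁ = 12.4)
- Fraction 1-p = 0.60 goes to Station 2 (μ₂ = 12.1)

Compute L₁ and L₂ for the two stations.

Effective rates: λ₁ = 7.7×0.4 = 3.08, λ₂ = 7.7×0.60 = 4.62
Station 1: ρ₁ = 3.08/12.4 = 0.2484, L₁ = ρ₁/(1-ρ₁) = 0.2484/(1-0.2484) = 0.3305
Station 2: ρ₂ = 4.62/12.1 = 0.3818, L₂ = ρ₂/(1-ρ₂) = 0.3818/(1-0.3818) = 0.6176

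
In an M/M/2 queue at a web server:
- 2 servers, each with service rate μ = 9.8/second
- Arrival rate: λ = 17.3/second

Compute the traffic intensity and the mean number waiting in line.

Traffic intensity: ρ = λ/(cμ) = 17.3/(2×9.8) = 0.8827
Since ρ = 0.8827 < 1, system is stable.
Offered load a = λ/μ = cρ = 17.3/9.8 = 1.7653
P₀ = [ Σₙ₌₀^1 aⁿ/n! + a^2/(2!(1-ρ)) ]⁻¹
Σ = a^0/0! + a^1/1! = 1.0000 + 1.7653 = 2.7653
a^2/(2!(1-ρ)) = 3.11631/(2 × 0.117347) = 13.2782
P₀ = 1/(2.7653 + 13.2782) = 0.06233
Lq = P₀·a^2·ρ / (2!(1-ρ)²) = 0.0623306 × 3.11631 × 0.882653 / (2 × 0.0137703) = 6.2253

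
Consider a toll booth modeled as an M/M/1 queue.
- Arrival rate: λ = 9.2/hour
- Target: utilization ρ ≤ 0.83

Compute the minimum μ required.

ρ = λ/μ, so μ = λ/ρ
μ ≥ 9.2/0.83 = 11.0843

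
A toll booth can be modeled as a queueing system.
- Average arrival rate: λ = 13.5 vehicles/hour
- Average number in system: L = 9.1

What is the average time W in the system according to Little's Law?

Little's Law: L = λW, so W = L/λ
W = 9.1/13.5 = 0.6741 hours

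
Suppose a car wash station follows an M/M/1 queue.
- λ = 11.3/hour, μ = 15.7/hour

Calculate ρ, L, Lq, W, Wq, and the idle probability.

Step 1: ρ = λ/μ = 11.3/15.7 = 0.7197
Step 2: L = λ/(μ-λ) = 11.3/4.40 = 2.5682
Step 3: Lq = λ²/(μ(μ-λ)) = 127.69/(15.7×4.40) = 1.8484
Step 4: W = 1/(μ-λ) = 1/4.40 = 0.22727
Step 5: Wq = λ/(μ(μ-λ)) = 11.3/(15.7×4.40) = 0.1636
Step 6: P(0) = 1-ρ = 0.2803
Verify: L = λW = 11.3×0.22727 = 2.5682 ✔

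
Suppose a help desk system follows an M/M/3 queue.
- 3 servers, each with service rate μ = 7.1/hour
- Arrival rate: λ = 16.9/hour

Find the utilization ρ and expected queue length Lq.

Traffic intensity: ρ = λ/(cμ) = 16.9/(3×7.1) = 0.7934
Since ρ = 0.7934 < 1, system is stable.
Offered load a = λ/μ = cρ = 16.9/7.1 = 2.3803
P₀ = [ Σₙ₌₀^2 aⁿ/n! + a^3/(3!(1-ρ)) ]⁻¹
Σ = a^0/0! + a^1/1! + a^2/2! = 1.0000 + 2.3803 + 2.8329 = 6.2132
a^3/(3!(1-ρ)) = 13.4861/(6 × 0.206573) = 10.8808
P₀ = 1/(6.2132 + 10.8808) = 0.05850
Lq = P₀·a^3·ρ / (3!(1-ρ)²) = 0.05850 × 13.4861 × 0.7934 / (6 × 0.04267) = 2.4449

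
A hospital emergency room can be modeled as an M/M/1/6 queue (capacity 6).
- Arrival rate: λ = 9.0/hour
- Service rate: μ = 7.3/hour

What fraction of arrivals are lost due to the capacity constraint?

ρ = λ/μ = 9.0/7.3 = 1.23288
P₀ = (1-ρ)/(1-ρ^(K+1)) = (1-1.23288)/(1-1.23288^7) = -0.23288/-3.3296 = 0.06994
P_K = P₀×ρ^K = 0.06994 × 1.23288^6 = 0.06994 × 3.5118 = 0.2456
Blocking probability = 24.56%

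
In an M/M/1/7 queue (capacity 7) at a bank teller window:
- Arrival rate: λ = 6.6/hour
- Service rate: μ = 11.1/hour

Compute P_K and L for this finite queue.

ρ = λ/μ = 6.6/11.1 = 0.5946
P₀ = (1-ρ)/(1-ρ^(K+1)) = (1-0.5946)/(1-0.5946^8) = 0.4054/0.9844 = 0.4118
P_K = P₀×ρ^K = 0.4118 × 0.5946^7 = 0.4118 × 0.02628 = 0.01082
Blocking probability P_7 = 0.01082 (1.08%)
L = ρ[1 - (K+1)ρ^K + Kρ^(K+1)] / [(1-ρ)(1-ρ^(K+1))]
L = 0.5946 × (1 - 8×0.026277 + 7×0.015624) / ((1 - 0.5946) × (1 - 0.015624)) = 1.3397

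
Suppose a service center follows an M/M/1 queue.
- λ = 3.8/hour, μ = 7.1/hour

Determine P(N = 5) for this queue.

ρ = λ/μ = 3.8/7.1 = 0.5352
P(n) = (1-ρ)ρⁿ
P(5) = (1-0.5352) × 0.5352^5
P(5) = 0.4648 × 0.04391
P(5) = 0.02041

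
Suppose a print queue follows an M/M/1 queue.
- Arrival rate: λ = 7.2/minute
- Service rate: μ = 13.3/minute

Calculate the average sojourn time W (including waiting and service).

First, compute utilization: ρ = λ/μ = 7.2/13.3 = 0.5414
For M/M/1: W = 1/(μ-λ)
W = 1/(13.3-7.2) = 1/6.10
W = 0.1639 minutes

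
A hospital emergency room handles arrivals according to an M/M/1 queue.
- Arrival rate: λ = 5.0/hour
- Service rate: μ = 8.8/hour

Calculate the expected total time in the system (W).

First, compute utilization: ρ = λ/μ = 5.0/8.8 = 0.5682
For M/M/1: W = 1/(μ-λ)
W = 1/(8.8-5.0) = 1/3.80
W = 0.2632 hours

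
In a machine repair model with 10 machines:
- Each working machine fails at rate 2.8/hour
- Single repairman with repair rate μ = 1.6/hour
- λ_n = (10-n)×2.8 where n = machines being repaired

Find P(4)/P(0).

P(4)/P(0) = ∏_{i=0}^{4-1} λ_i/μ_{i+1}
= (10-0)×2.8/1.6 × (10-1)×2.8/1.6 × (10-2)×2.8/1.6 × (10-3)×2.8/1.6
= 47269.6875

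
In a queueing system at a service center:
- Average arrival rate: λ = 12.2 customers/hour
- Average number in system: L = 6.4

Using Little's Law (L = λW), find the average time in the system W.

Little's Law: L = λW, so W = L/λ
W = 6.4/12.2 = 0.5246 hours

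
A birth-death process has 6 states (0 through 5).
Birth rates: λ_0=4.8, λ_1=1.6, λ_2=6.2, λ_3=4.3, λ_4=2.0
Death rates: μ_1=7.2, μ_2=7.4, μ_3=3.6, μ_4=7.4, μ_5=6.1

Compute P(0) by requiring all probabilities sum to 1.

Ratios P(n)/P(0) = (λ₀···λₙ₋₁)/(μ₁···μₙ):
P(1)/P(0) = (4.8)/(7.2) = 0.6667
P(2)/P(0) = (4.8×1.6)/(7.2×7.4) = 0.1441
P(3)/P(0) = (4.8×1.6×6.2)/(7.2×7.4×3.6) = 0.2482
P(4)/P(0) = (4.8×1.6×6.2×4.3)/(7.2×7.4×3.6×7.4) = 0.1443
P(5)/P(0) = (4.8×1.6×6.2×4.3×2.0)/(7.2×7.4×3.6×7.4×6.1) = 0.04730

Normalization: ∑ P(n) = 1
P(0) × (1.0000 + 0.6667 + 0.1441 + 0.2482 + 0.1443 + 0.04730) = 1
P(0) × 2.2506 = 1
P(0) = 1/2.2506 = 0.4443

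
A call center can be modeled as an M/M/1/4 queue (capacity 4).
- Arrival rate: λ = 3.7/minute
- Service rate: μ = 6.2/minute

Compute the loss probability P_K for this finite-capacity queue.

ρ = λ/μ = 3.7/6.2 = 0.59677
P₀ = (1-ρ)/(1-ρ^(K+1)) = (1-0.59677)/(1-0.59677^5) = 0.4032/0.9243 = 0.4362
P_K = P₀×ρ^K = 0.43625 × 0.59677^4 = 0.43625 × 0.12683 = 0.05533
Blocking probability = 5.53%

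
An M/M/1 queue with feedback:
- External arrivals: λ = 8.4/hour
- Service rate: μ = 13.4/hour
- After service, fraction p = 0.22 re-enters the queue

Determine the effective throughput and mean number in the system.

Effective arrival rate: λ_eff = λ/(1-p) = 8.4/(1-0.22) = 8.4/0.78 = 10.76923
ρ = λ_eff/μ = 10.76923/13.4 = 0.803674
L = ρ/(1-ρ) = 0.803674/(1-0.803674) = 4.0936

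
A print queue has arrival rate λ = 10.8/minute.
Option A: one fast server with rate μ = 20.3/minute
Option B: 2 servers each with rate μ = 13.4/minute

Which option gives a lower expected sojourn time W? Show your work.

Option A: single server μ = 20.3 (M/M/1)
  ρ_A = 10.8/20.3 = 0.5320
  W_A = 1/(μ-λ) = 1/(20.3-10.8) = 1/9.50 = 0.1053

Option B: 2 servers μ = 13.4 (M/M/2)
  ρ_B = λ/(cμ) = 10.8/(2×13.4) = 0.4030
  Offered load a = λ/μ = cρ = 10.8/13.4 = 0.8060
  P₀ = [ Σₙ₌₀^1 aⁿ/n! + a^2/(2!(1-ρ)) ]⁻¹
  Σ = a^0/0! + a^1/1! = 1.0000 + 0.8060 = 1.8060
  a^2/(2!(1-ρ)) = 0.64959/(2 × 0.59701) = 0.5440
  P₀ = 1/(1.8060 + 0.5440) = 0.4255
  Lq = P₀·a^2·ρ / (2!(1-ρ)²) = 0.4255 × 0.6496 × 0.4030 / (2 × 0.3564) = 0.1563
  Wq_B = Lq/λ = 0.1563/10.8 = 0.01447
  W_B = Wq_B + 1/μ = 0.01447 + 0.07463 = 0.08910

Since W_B = 0.08910 < W_A = 0.1053, Option B (multiple servers) has the shorter time in system.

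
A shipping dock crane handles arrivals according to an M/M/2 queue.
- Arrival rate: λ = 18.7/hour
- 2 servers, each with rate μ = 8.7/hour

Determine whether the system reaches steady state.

Stability requires ρ = λ/(cμ) < 1
ρ = 18.7/(2 × 8.7) = 18.7/17.40 = 1.0747
Since 1.0747 ≥ 1, the system is UNSTABLE.
Need c > λ/μ = 18.7/8.7 = 2.15.
Minimum servers needed: c = 3.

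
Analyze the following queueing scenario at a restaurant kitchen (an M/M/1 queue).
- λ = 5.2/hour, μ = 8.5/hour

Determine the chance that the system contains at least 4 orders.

ρ = λ/μ = 5.2/8.5 = 0.6118
P(N ≥ n) = ρⁿ
P(N ≥ 4) = 0.6118^4
P(N ≥ 4) = 0.1401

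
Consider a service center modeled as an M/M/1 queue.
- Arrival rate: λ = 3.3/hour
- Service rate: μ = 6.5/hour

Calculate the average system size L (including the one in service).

ρ = λ/μ = 3.3/6.5 = 0.5077
For M/M/1: L = λ/(μ-λ)
L = 3.3/(6.5-3.3) = 3.3/3.20
L = 1.0312 customers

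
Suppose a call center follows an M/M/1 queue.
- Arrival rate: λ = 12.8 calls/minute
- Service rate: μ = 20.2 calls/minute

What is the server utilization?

Server utilization: ρ = λ/μ
ρ = 12.8/20.2 = 0.6337
The server is busy 63.37% of the time.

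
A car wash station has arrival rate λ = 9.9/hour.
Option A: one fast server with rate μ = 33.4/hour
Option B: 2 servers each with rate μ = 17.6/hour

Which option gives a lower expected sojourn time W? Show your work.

Option A: single server μ = 33.4 (M/M/1)
  ρ_A = 9.9/33.4 = 0.2964
  W_A = 1/(μ-λ) = 1/(33.4-9.9) = 1/23.50 = 0.04255

Option B: 2 servers μ = 17.6 (M/M/2)
  ρ_B = λ/(cμ) = 9.9/(2×17.6) = 0.2812
  Offered load a = λ/μ = cρ = 9.9/17.6 = 0.5625
  P₀ = [ Σₙ₌₀^1 aⁿ/n! + a^2/(2!(1-ρ)) ]⁻¹
  Σ = a^0/0! + a^1/1! = 1.0000 + 0.5625 = 1.5625
  a^2/(2!(1-ρ)) = 0.3164/(2 × 0.7188) = 0.2201
  P₀ = 1/(1.5625 + 0.2201) = 0.5610
  Lq = P₀·a^2·ρ / (2!(1-ρ)²) = 0.56098 × 0.31641 × 0.28125 / (2 × 0.51660) = 0.04832
  Wq_B = Lq/λ = 0.0483165/9.9 = 0.004880
  W_B = Wq_B + 1/μ = 0.004880 + 0.05682 = 0.06170

Since W_A = 0.04255 < W_B = 0.06170, Option A (single fast server) has the shorter time in system.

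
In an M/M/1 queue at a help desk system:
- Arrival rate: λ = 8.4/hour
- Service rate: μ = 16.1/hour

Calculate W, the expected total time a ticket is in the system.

First, compute utilization: ρ = λ/μ = 8.4/16.1 = 0.5217
For M/M/1: W = 1/(μ-λ)
W = 1/(16.1-8.4) = 1/7.70
W = 0.1299 hours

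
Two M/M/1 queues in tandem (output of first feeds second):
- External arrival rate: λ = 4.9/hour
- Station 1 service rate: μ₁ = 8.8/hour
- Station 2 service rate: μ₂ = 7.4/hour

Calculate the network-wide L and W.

By Jackson's theorem, each station behaves as independent M/M/1.
Station 1: ρ₁ = 4.9/8.8 = 0.5568, L₁ = ρ₁/(1-ρ₁) = λ/(μ₁-λ) = 4.9/3.90 = 1.2564
Station 2: ρ₂ = 4.9/7.4 = 0.6622, L₂ = ρ₂/(1-ρ₂) = λ/(μ₂-λ) = 4.9/2.50 = 1.9600
Total: L = L₁ + L₂ = 1.2564 + 1.9600 = 3.2164
W = L/λ = 3.2164/4.9 = 0.6564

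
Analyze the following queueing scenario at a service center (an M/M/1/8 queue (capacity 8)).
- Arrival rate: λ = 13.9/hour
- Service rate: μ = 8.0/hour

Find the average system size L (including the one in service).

ρ = λ/μ = 13.9/8.0 = 1.7375
P₀ = (1-ρ)/(1-ρ^(K+1)) = (1-1.7375)/(1-1.7375^9) = -0.7375/-143.3189 = 0.005146
P_K = P₀×ρ^K = 0.005146 × 1.7375^8 = 0.005146 × 83.0613 = 0.4274
L = ρ[1 - (K+1)ρ^K + Kρ^(K+1)] / [(1-ρ)(1-ρ^(K+1))]
L = 1.7375 × (1 - 9×83.0613 + 8×144.3189) / ((1 - 1.7375) × (1 - 144.3189)) = 6.7069 customers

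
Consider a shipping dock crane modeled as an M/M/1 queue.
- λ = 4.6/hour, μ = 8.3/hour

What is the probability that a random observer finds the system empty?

ρ = λ/μ = 4.6/8.3 = 0.5542
P(0) = 1 - ρ = 1 - 0.5542 = 0.4458
The server is idle 44.58% of the time.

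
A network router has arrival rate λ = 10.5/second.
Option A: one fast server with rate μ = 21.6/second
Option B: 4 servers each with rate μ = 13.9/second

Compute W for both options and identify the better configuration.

Option A: single server μ = 21.6 (M/M/1)
  ρ_A = 10.5/21.6 = 0.4861
  W_A = 1/(μ-λ) = 1/(21.6-10.5) = 1/11.10 = 0.09009

Option B: 4 servers μ = 13.9 (M/M/4)
  ρ_B = λ/(cμ) = 10.5/(4×13.9) = 0.1888
  Offered load a = λ/μ = cρ = 10.5/13.9 = 0.7554
  P₀ = [ Σₙ₌₀^3 aⁿ/n! + a^4/(4!(1-ρ)) ]⁻¹
  Σ = a^0/0! + a^1/1! + a^2/2! + a^3/3! = 1.0000 + 0.7554 + 0.2853 + 0.07184 = 2.1125
  a^4/(4!(1-ρ)) = 0.32561/(24 × 0.81115) = 0.01673
  P₀ = 1/(2.11255 + 0.0167257) = 0.4696
  Lq = P₀·a^4·ρ / (4!(1-ρ)²) = 0.46964 × 0.32561 × 0.18885 / (24 × 0.65797) = 0.001829
  Wq_B = Lq/λ = 0.0018288/10.5 = 0.00017417
  W_B = Wq_B + 1/μ = 0.00017417 + 0.071942 = 0.07212

Since W_B = 0.07212 < W_A = 0.09009, Option B (multiple servers) has the shorter time in system.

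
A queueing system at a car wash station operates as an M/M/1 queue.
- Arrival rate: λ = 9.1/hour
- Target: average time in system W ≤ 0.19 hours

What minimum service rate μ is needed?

For M/M/1: W = 1/(μ-λ)
Need W ≤ 0.19, so 1/(μ-λ) ≤ 0.19
μ - λ ≥ 1/0.19 = 5.2632
μ ≥ 9.1 + 5.2632 = 14.3632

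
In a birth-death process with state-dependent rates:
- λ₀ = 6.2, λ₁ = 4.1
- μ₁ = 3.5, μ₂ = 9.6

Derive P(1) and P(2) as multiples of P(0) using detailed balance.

Balance equations:
State 0: λ₀P₀ = μ₁P₁ → P₁ = (λ₀/μ₁)P₀ = (6.2/3.5)P₀ = 1.7714P₀
State 1: P₂ = (λ₀λ₁)/(μ₁μ₂)P₀ = (6.2×4.1)/(3.5×9.6)P₀ = 0.7565P₀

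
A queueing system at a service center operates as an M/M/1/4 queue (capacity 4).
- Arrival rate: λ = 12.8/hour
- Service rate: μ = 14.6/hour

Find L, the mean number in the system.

ρ = λ/μ = 12.8/14.6 = 0.8767
P₀ = (1-ρ)/(1-ρ^(K+1)) = (1-0.8767)/(1-0.8767^5) = 0.1233/0.4821 = 0.2558
P_K = P₀×ρ^K = 0.2558 × 0.8767^4 = 0.2558 × 0.5908 = 0.1511
L = ρ[1 - (K+1)ρ^K + Kρ^(K+1)] / [(1-ρ)(1-ρ^(K+1))]
L = 0.8767 × (1 - 5×0.590750 + 4×0.517911) / ((1 - 0.8767) × (1 - 0.517911)) = 1.7388 customers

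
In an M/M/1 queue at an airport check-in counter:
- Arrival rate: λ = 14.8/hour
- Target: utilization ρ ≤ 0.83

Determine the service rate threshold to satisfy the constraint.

ρ = λ/μ, so μ = λ/ρ
μ ≥ 14.8/0.83 = 17.8313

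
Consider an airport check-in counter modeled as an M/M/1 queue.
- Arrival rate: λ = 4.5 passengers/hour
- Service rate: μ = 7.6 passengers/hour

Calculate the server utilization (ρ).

Server utilization: ρ = λ/μ
ρ = 4.5/7.6 = 0.5921
The server is busy 59.21% of the time.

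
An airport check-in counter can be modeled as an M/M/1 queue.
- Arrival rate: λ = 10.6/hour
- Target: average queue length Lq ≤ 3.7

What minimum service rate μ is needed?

For M/M/1: Lq = λ²/(μ(μ-λ))
Need Lq ≤ 3.7, i.e. μ(μ-λ) ≥ λ²/3.7
μ² - 10.6μ - 112.36/3.7 ≥ 0  →  μ² - 10.6μ - 30.36757 ≥ 0
Quadratic formula (positive root): μ = [λ + √(λ² + 4×30.36757)]/2
Discriminant: 112.36 + 4×30.36757 = 233.8303, √233.8303 = 15.2915
μ ≥ (10.6 + 15.2915)/2 = 12.9458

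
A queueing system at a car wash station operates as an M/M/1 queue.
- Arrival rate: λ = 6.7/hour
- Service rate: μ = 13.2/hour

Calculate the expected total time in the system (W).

First, compute utilization: ρ = λ/μ = 6.7/13.2 = 0.5076
For M/M/1: W = 1/(μ-λ)
W = 1/(13.2-6.7) = 1/6.50
W = 0.1538 hours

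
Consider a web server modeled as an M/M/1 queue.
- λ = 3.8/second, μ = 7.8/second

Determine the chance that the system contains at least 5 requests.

ρ = λ/μ = 3.8/7.8 = 0.48718
P(N ≥ n) = ρⁿ
P(N ≥ 5) = 0.48718^5
P(N ≥ 5) = 0.02744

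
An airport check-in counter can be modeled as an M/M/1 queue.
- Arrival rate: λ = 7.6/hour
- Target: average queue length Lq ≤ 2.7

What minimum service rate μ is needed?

For M/M/1: Lq = λ²/(μ(μ-λ))
Need Lq ≤ 2.7, i.e. μ(μ-λ) ≥ λ²/2.7
μ² - 7.6μ - 57.76/2.7 ≥ 0  →  μ² - 7.6μ - 21.3926 ≥ 0
Quadratic formula (positive root): μ = [λ + √(λ² + 4×21.3926)]/2
Discriminant: 57.76 + 4×21.3926 = 143.3304, √143.3304 = 11.9721
μ ≥ (7.6 + 11.9721)/2 = 9.7860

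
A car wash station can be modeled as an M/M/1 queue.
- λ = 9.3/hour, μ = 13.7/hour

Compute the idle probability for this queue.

ρ = λ/μ = 9.3/13.7 = 0.6788
P(0) = 1 - ρ = 1 - 0.6788 = 0.3212
The server is idle 32.12% of the time.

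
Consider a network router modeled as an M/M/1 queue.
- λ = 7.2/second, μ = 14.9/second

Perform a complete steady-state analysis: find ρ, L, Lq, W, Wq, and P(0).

Step 1: ρ = λ/μ = 7.2/14.9 = 0.4832
Step 2: L = λ/(μ-λ) = 7.2/7.70 = 0.9351
Step 3: Lq = λ²/(μ(μ-λ)) = 51.84/(14.9×7.70) = 0.4518
Step 4: W = 1/(μ-λ) = 1/7.70 = 0.12987
Step 5: Wq = λ/(μ(μ-λ)) = 7.2/(14.9×7.70) = 0.06276
Step 6: P(0) = 1-ρ = 0.5168
Verify: L = λW = 7.2×0.12987 = 0.9351 ✔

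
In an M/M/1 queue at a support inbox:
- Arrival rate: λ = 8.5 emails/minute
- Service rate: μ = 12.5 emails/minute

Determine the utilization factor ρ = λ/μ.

Server utilization: ρ = λ/μ
ρ = 8.5/12.5 = 0.6800
The server is busy 68.00% of the time.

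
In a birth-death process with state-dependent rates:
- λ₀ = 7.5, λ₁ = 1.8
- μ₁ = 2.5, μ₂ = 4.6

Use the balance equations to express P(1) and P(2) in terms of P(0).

Balance equations:
State 0: λ₀P₀ = μ₁P₁ → P₁ = (λ₀/μ₁)P₀ = (7.5/2.5)P₀ = 3.0000P₀
State 1: P₂ = (λ₀λ₁)/(μ₁μ₂)P₀ = (7.5×1.8)/(2.5×4.6)P₀ = 1.1739P₀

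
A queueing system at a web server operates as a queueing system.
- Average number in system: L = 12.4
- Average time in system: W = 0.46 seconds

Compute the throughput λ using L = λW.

Little's Law: L = λW, so λ = L/W
λ = 12.4/0.46 = 26.9565 requests/second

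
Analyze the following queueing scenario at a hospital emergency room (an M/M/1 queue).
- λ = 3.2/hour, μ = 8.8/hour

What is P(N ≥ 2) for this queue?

ρ = λ/μ = 3.2/8.8 = 0.3636
P(N ≥ n) = ρⁿ
P(N ≥ 2) = 0.3636^2
P(N ≥ 2) = 0.1322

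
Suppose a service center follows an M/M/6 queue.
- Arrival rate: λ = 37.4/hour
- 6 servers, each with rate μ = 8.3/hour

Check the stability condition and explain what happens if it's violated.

Stability requires ρ = λ/(cμ) < 1
ρ = 37.4/(6 × 8.3) = 37.4/49.80 = 0.7510
Since 0.7510 < 1, the system is STABLE.
The servers are busy 75.10% of the time.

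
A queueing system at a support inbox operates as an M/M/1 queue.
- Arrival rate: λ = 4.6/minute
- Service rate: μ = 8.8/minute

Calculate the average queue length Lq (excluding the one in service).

ρ = λ/μ = 4.6/8.8 = 0.5227
For M/M/1: Lq = λ²/(μ(μ-λ))
Lq = 21.16/(8.8 × 4.20)
Lq = 0.5725 emails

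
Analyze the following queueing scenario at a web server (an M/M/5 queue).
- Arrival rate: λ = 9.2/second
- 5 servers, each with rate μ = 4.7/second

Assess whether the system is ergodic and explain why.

Stability requires ρ = λ/(cμ) < 1
ρ = 9.2/(5 × 4.7) = 9.2/23.50 = 0.3915
Since 0.3915 < 1, the system is STABLE.
The servers are busy 39.15% of the time.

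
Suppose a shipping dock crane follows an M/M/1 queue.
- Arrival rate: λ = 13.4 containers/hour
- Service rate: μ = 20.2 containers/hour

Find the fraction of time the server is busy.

Server utilization: ρ = λ/μ
ρ = 13.4/20.2 = 0.6634
The server is busy 66.34% of the time.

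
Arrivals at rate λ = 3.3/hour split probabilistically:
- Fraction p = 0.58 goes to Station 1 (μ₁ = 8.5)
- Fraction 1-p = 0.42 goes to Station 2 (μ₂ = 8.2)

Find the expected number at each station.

Effective rates: λ₁ = 3.3×0.58 = 1.914, λ₂ = 3.3×0.42 = 1.386
Station 1: ρ₁ = 1.914/8.5 = 0.22518, L₁ = ρ₁/(1-ρ₁) = 0.22518/(1-0.22518) = 0.2906
Station 2: ρ₂ = 1.386/8.2 = 0.1690, L₂ = ρ₂/(1-ρ₂) = 0.1690/(1-0.1690) = 0.2034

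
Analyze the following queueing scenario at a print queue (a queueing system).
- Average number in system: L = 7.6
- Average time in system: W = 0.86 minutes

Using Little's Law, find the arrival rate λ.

Little's Law: L = λW, so λ = L/W
λ = 7.6/0.86 = 8.8372 jobs/minute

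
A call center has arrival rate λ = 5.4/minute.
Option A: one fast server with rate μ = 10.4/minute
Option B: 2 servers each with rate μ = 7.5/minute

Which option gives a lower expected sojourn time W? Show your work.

Option A: single server μ = 10.4 (M/M/1)
  ρ_A = 5.4/10.4 = 0.5192
  W_A = 1/(μ-λ) = 1/(10.4-5.4) = 1/5.00 = 0.2000

Option B: 2 servers μ = 7.5 (M/M/2)
  ρ_B = λ/(cμ) = 5.4/(2×7.5) = 0.3600
  Offered load a = λ/μ = cρ = 5.4/7.5 = 0.7200
  P₀ = [ Σₙ₌₀^1 aⁿ/n! + a^2/(2!(1-ρ)) ]⁻¹
  Σ = a^0/0! + a^1/1! = 1.0000 + 0.7200 = 1.7200
  a^2/(2!(1-ρ)) = 0.5184/(2 × 0.6400) = 0.4050
  P₀ = 1/(1.7200 + 0.4050) = 0.4706
  Lq = P₀·a^2·ρ / (2!(1-ρ)²) = 0.4706 × 0.5184 × 0.3600 / (2 × 0.4096) = 0.1072
  Wq_B = Lq/λ = 0.1072/5.4 = 0.01985
  W_B = Wq_B + 1/μ = 0.01985 + 0.1333 = 0.1532

Since W_B = 0.1532 < W_A = 0.2000, Option B (multiple servers) has the shorter time in system.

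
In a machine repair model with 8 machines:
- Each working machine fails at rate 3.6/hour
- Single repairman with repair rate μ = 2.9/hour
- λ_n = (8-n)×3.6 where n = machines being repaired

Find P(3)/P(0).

P(3)/P(0) = ∏_{i=0}^{3-1} λ_i/μ_{i+1}
= (8-0)×3.6/2.9 × (8-1)×3.6/2.9 × (8-2)×3.6/2.9
= 642.7658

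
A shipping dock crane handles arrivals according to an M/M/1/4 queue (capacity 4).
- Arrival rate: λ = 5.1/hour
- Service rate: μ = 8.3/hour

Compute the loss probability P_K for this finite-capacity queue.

ρ = λ/μ = 5.1/8.3 = 0.61446
P₀ = (1-ρ)/(1-ρ^(K+1)) = (1-0.61446)/(1-0.61446^5) = 0.38554/0.91241 = 0.4226
P_K = P₀×ρ^K = 0.422553 × 0.61446^4 = 0.422553 × 0.142552 = 0.06024
Blocking probability = 6.02%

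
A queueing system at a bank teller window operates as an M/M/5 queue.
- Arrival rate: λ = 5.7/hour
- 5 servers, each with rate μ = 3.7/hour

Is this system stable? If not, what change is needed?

Stability requires ρ = λ/(cμ) < 1
ρ = 5.7/(5 × 3.7) = 5.7/18.50 = 0.3081
Since 0.3081 < 1, the system is STABLE.
The servers are busy 30.81% of the time.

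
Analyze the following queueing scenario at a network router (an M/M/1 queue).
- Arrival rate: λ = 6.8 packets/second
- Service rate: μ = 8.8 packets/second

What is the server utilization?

Server utilization: ρ = λ/μ
ρ = 6.8/8.8 = 0.7727
The server is busy 77.27% of the time.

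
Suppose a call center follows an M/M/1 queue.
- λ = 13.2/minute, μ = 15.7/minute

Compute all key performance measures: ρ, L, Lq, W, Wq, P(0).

Step 1: ρ = λ/μ = 13.2/15.7 = 0.8408
Step 2: L = λ/(μ-λ) = 13.2/2.50 = 5.2800
Step 3: Lq = λ²/(μ(μ-λ)) = 174.24/(15.7×2.50) = 4.4392
Step 4: W = 1/(μ-λ) = 1/2.50 = 0.4000
Step 5: Wq = λ/(μ(μ-λ)) = 13.2/(15.7×2.50) = 0.3363
Step 6: P(0) = 1-ρ = 0.1592
Verify: L = λW = 13.2×0.4000 = 5.2800 ✔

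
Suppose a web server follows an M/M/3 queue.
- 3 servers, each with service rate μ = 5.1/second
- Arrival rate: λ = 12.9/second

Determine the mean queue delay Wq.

Traffic intensity: ρ = λ/(cμ) = 12.9/(3×5.1) = 0.8431
Since ρ = 0.8431 < 1, system is stable.
Offered load a = λ/μ = cρ = 12.9/5.1 = 2.5294
P₀ = [ Σₙ₌₀^2 aⁿ/n! + a^3/(3!(1-ρ)) ]⁻¹
Σ = a^0/0! + a^1/1! + a^2/2! = 1.0000 + 2.5294 + 3.1990 = 6.7284
a^3/(3!(1-ρ)) = 16.1830/(6 × 0.156863) = 17.1944
P₀ = 1/(6.7284 + 17.1944) = 0.04180
Lq = P₀·a^3·ρ / (3!(1-ρ)²) = 0.041801 × 16.1830 × 0.84314 / (6 × 0.024606) = 3.8633
Wq = Lq/λ = 3.8633/12.9 = 0.2995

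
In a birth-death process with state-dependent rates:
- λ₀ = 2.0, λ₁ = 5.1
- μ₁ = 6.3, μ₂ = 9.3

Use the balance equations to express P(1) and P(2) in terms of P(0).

Balance equations:
State 0: λ₀P₀ = μ₁P₁ → P₁ = (λ₀/μ₁)P₀ = (2.0/6.3)P₀ = 0.3175P₀
State 1: P₂ = (λ₀λ₁)/(μ₁μ₂)P₀ = (2.0×5.1)/(6.3×9.3)P₀ = 0.1741P₀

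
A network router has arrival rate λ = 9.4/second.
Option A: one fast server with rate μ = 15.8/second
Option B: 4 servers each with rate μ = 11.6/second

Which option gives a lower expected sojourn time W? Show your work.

Option A: single server μ = 15.8 (M/M/1)
  ρ_A = 9.4/15.8 = 0.5949
  W_A = 1/(μ-λ) = 1/(15.8-9.4) = 1/6.40 = 0.1562

Option B: 4 servers μ = 11.6 (M/M/4)
  ρ_B = λ/(cμ) = 9.4/(4×11.6) = 0.2026
  Offered load a = λ/μ = cρ = 9.4/11.6 = 0.8103
  P₀ = [ Σₙ₌₀^3 aⁿ/n! + a^4/(4!(1-ρ)) ]⁻¹
  Σ = a^0/0! + a^1/1! + a^2/2! + a^3/3! = 1.0000 + 0.81034 + 0.32833 + 0.088687 = 2.2274
  a^4/(4!(1-ρ)) = 0.4312/(24 × 0.7974) = 0.02253
  P₀ = 1/(2.2274 + 0.02253) = 0.4445
  Lq = P₀·a^4·ρ / (4!(1-ρ)²) = 0.4445 × 0.4312 × 0.2026 / (24 × 0.6359) = 0.002544
  Wq_B = Lq/λ = 0.0025442/9.4 = 0.0002707
  W_B = Wq_B + 1/μ = 0.0002707 + 0.08621 = 0.08648

Since W_B = 0.08648 < W_A = 0.1562, Option B (multiple servers) has the shorter time in system.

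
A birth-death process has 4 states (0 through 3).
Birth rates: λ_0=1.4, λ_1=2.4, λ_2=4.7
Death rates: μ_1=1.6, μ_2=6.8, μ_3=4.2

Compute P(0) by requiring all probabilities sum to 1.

Ratios P(n)/P(0) = (λ₀···λₙ₋₁)/(μ₁···μₙ):
P(1)/P(0) = (1.4)/(1.6) = 0.87500
P(2)/P(0) = (1.4×2.4)/(1.6×6.8) = 0.30882
P(3)/P(0) = (1.4×2.4×4.7)/(1.6×6.8×4.2) = 0.34559

Normalization: ∑ P(n) = 1
P(0) × (1.0000 + 0.87500 + 0.30882 + 0.34559) = 1
P(0) × 2.52941 = 1
P(0) = 1/2.52941 = 0.3953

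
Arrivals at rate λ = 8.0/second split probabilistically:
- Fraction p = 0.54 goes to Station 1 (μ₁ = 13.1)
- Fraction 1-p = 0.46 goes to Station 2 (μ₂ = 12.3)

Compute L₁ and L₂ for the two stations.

Effective rates: λ₁ = 8.0×0.54 = 4.32, λ₂ = 8.0×0.46 = 3.68
Station 1: ρ₁ = 4.32/13.1 = 0.32977, L₁ = ρ₁/(1-ρ₁) = 0.32977/(1-0.32977) = 0.4920
Station 2: ρ₂ = 3.68/12.3 = 0.2992, L₂ = ρ₂/(1-ρ₂) = 0.2992/(1-0.2992) = 0.4269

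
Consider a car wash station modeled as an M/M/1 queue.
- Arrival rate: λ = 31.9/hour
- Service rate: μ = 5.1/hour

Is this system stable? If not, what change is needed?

Stability requires ρ = λ/(cμ) < 1
ρ = 31.9/(1 × 5.1) = 31.9/5.10 = 6.2549
Since 6.2549 ≥ 1, the system is UNSTABLE.
Queue grows without bound. Need μ > λ = 31.9.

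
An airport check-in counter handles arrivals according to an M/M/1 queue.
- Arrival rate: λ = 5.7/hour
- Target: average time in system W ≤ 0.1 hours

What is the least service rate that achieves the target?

For M/M/1: W = 1/(μ-λ)
Need W ≤ 0.1, so 1/(μ-λ) ≤ 0.1
μ - λ ≥ 1/0.1 = 10.0000
μ ≥ 5.7 + 10.0000 = 15.7000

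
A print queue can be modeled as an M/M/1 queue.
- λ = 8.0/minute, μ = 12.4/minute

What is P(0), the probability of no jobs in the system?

ρ = λ/μ = 8.0/12.4 = 0.6452
P(0) = 1 - ρ = 1 - 0.6452 = 0.3548
The server is idle 35.48% of the time.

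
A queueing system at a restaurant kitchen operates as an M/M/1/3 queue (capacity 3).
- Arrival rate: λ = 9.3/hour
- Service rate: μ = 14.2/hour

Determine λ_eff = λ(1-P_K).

ρ = λ/μ = 9.3/14.2 = 0.65493
P₀ = (1-ρ)/(1-ρ^(K+1)) = (1-0.65493)/(1-0.65493^4) = 0.3451/0.8160 = 0.4229
P_K = P₀×ρ^K = 0.4229 × 0.65493^3 = 0.4229 × 0.2809 = 0.1188
λ_eff = λ(1-P_K) = 9.3 × (1 - 0.1188) = 9.3 × 0.8812 = 8.1952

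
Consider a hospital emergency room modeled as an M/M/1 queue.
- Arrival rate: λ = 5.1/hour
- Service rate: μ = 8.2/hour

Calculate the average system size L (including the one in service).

ρ = λ/μ = 5.1/8.2 = 0.6220
For M/M/1: L = λ/(μ-λ)
L = 5.1/(8.2-5.1) = 5.1/3.10
L = 1.6452 patients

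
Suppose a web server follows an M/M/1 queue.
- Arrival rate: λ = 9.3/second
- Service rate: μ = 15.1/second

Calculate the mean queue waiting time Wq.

First, compute utilization: ρ = λ/μ = 9.3/15.1 = 0.6159
For M/M/1: Wq = λ/(μ(μ-λ))
Wq = 9.3/(15.1 × (15.1-9.3))
Wq = 9.3/(15.1 × 5.80)
Wq = 0.1062 seconds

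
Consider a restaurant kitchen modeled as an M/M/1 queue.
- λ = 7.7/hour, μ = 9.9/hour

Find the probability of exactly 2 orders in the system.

ρ = λ/μ = 7.7/9.9 = 0.7778
P(n) = (1-ρ)ρⁿ
P(2) = (1-0.7778) × 0.7778^2
P(2) = 0.2222 × 0.6050
P(2) = 0.1344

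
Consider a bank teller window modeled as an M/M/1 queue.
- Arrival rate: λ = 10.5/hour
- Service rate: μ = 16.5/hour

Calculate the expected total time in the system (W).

First, compute utilization: ρ = λ/μ = 10.5/16.5 = 0.6364
For M/M/1: W = 1/(μ-λ)
W = 1/(16.5-10.5) = 1/6.00
W = 0.1667 hours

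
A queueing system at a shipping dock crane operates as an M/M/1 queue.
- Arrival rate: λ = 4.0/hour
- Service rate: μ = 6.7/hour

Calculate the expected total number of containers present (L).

ρ = λ/μ = 4.0/6.7 = 0.5970
For M/M/1: L = λ/(μ-λ)
L = 4.0/(6.7-4.0) = 4.0/2.70
L = 1.4815 containers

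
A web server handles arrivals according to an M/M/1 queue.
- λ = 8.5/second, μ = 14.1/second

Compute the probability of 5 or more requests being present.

ρ = λ/μ = 8.5/14.1 = 0.60284
P(N ≥ n) = ρⁿ
P(N ≥ 5) = 0.60284^5
P(N ≥ 5) = 0.07962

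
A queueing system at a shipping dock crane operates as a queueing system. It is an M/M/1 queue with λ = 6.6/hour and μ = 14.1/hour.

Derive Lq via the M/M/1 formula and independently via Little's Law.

Method 1 (direct): Lq = λ²/(μ(μ-λ)) = 43.56/(14.1 × 7.50) = 0.4119

Method 2 (Little's Law):
W = 1/(μ-λ) = 1/7.50 = 0.13333
Wq = W - 1/μ = 0.13333 - 0.070922 = 0.06241
Lq = λWq = 6.6 × 0.06241 = 0.4119 ✔ (matches Method 1)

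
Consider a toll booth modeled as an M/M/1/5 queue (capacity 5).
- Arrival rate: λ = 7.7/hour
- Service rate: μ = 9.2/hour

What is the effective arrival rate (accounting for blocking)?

ρ = λ/μ = 7.7/9.2 = 0.83696
P₀ = (1-ρ)/(1-ρ^(K+1)) = (1-0.83696)/(1-0.83696^6) = 0.1630/0.6563 = 0.2484
P_K = P₀×ρ^K = 0.2484 × 0.83696^5 = 0.2484 × 0.4107 = 0.1020
λ_eff = λ(1-P_K) = 7.7 × (1 - 0.10203) = 7.7 × 0.89797 = 6.9144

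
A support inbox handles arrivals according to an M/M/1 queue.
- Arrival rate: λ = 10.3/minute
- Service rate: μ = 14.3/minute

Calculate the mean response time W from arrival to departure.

First, compute utilization: ρ = λ/μ = 10.3/14.3 = 0.7203
For M/M/1: W = 1/(μ-λ)
W = 1/(14.3-10.3) = 1/4.00
W = 0.2500 minutes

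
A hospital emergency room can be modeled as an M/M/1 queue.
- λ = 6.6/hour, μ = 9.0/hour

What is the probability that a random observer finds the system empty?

ρ = λ/μ = 6.6/9.0 = 0.7333
P(0) = 1 - ρ = 1 - 0.7333 = 0.2667
The server is idle 26.67% of the time.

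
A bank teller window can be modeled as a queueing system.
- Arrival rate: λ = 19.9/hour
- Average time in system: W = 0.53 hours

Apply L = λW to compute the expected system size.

Little's Law: L = λW
L = 19.9 × 0.53 = 10.5470 transactions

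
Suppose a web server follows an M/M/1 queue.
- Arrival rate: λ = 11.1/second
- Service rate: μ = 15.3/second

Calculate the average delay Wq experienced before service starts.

First, compute utilization: ρ = λ/μ = 11.1/15.3 = 0.7255
For M/M/1: Wq = λ/(μ(μ-λ))
Wq = 11.1/(15.3 × (15.3-11.1))
Wq = 11.1/(15.3 × 4.20)
Wq = 0.1727 seconds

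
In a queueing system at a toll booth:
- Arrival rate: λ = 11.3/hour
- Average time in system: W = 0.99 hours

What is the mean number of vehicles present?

Little's Law: L = λW
L = 11.3 × 0.99 = 11.1870 vehicles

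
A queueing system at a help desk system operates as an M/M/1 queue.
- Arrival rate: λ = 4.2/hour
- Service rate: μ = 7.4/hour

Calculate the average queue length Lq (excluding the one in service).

ρ = λ/μ = 4.2/7.4 = 0.5676
For M/M/1: Lq = λ²/(μ(μ-λ))
Lq = 17.64/(7.4 × 3.20)
Lq = 0.7449 tickets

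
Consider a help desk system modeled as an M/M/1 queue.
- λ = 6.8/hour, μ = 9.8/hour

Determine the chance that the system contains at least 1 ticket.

ρ = λ/μ = 6.8/9.8 = 0.6939
P(N ≥ n) = ρⁿ
P(N ≥ 1) = 0.6939^1
P(N ≥ 1) = 0.6939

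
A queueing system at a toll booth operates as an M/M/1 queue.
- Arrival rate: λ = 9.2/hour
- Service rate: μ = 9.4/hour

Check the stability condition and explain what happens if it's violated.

Stability requires ρ = λ/(cμ) < 1
ρ = 9.2/(1 × 9.4) = 9.2/9.40 = 0.9787
Since 0.9787 < 1, the system is STABLE.
The server is busy 97.87% of the time.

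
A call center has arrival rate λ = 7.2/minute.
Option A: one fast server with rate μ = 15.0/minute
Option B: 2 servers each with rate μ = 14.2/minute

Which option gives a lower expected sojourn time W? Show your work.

Option A: single server μ = 15.0 (M/M/1)
  ρ_A = 7.2/15.0 = 0.4800
  W_A = 1/(μ-λ) = 1/(15.0-7.2) = 1/7.80 = 0.1282

Option B: 2 servers μ = 14.2 (M/M/2)
  ρ_B = λ/(cμ) = 7.2/(2×14.2) = 0.2535
  Offered load a = λ/μ = cρ = 7.2/14.2 = 0.5070
  P₀ = [ Σₙ₌₀^1 aⁿ/n! + a^2/(2!(1-ρ)) ]⁻¹
  Σ = a^0/0! + a^1/1! = 1.0000 + 0.5070 = 1.5070
  a^2/(2!(1-ρ)) = 0.2571/(2 × 0.7465) = 0.1722
  P₀ = 1/(1.5070 + 0.1722) = 0.5955
  Lq = P₀·a^2·ρ / (2!(1-ρ)²) = 0.5955 × 0.2571 × 0.2535 / (2 × 0.5572) = 0.03483
  Wq_B = Lq/λ = 0.03483/7.2 = 0.004837
  W_B = Wq_B + 1/μ = 0.004837 + 0.07042 = 0.07526

Since W_B = 0.07526 < W_A = 0.1282, Option B (multiple servers) has the shorter time in system.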